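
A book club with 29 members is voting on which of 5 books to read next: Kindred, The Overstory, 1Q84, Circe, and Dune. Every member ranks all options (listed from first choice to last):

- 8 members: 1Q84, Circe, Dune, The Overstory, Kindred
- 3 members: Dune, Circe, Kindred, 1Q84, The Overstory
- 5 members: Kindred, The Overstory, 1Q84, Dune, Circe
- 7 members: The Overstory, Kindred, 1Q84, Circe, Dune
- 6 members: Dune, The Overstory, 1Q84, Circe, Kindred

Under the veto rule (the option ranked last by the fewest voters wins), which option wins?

1Q84

Last-place votes: Kindred 14, The Overstory 3, 1Q84 0, Circe 5, Dune 7.
1Q84 is ranked last by the fewest voters, so 1Q84 wins.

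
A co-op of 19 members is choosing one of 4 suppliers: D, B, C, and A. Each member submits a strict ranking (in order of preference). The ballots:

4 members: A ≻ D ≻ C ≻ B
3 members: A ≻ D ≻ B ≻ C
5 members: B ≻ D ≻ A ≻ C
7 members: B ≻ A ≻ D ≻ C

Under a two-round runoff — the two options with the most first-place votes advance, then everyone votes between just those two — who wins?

Round 1 first-place votes: D 0, B 12, C 0, A 7.
B and A advance.
Runoff: B is preferred to A by 12 voters; A by 7.
B wins the runoff.

B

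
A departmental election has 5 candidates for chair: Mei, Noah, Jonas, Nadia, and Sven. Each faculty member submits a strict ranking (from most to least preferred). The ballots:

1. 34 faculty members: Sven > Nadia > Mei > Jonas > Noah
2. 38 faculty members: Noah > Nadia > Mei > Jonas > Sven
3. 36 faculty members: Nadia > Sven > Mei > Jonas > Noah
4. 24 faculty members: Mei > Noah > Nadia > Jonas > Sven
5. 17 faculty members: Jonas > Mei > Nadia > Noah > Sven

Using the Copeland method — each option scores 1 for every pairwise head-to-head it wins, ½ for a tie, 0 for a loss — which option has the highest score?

Mei: beats Noah, Jonas, and Sven; loses to Nadia → score 3.
Noah: beats Sven; loses to Mei, Jonas, and Nadia → score 1.
Jonas: beats Noah and Sven; loses to Mei and Nadia → score 2.
Nadia: beats Mei, Noah, Jonas, and Sven → score 4.
Sven: loses to Mei, Noah, Jonas, and Nadia → score 0.
Nadia has the best pairwise record.

Nadia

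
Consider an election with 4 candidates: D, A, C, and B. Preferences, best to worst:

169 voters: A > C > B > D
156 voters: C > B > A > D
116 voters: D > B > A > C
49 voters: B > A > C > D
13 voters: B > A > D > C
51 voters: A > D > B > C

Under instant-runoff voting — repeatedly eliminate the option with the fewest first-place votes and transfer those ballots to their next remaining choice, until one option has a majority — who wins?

Round 1: D 116, A 220, C 156, B 62. Eliminate B.
Round 2: D 116, A 282, C 156. A has a majority.

A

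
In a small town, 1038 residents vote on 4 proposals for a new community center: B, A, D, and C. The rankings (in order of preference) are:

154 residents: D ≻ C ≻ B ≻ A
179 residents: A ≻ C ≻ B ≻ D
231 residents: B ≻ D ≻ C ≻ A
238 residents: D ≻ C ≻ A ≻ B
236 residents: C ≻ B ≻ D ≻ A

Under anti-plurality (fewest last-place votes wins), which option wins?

C

Last-place votes: B 238, A 621, D 179, C 0.
C is ranked last by the fewest voters, so C wins.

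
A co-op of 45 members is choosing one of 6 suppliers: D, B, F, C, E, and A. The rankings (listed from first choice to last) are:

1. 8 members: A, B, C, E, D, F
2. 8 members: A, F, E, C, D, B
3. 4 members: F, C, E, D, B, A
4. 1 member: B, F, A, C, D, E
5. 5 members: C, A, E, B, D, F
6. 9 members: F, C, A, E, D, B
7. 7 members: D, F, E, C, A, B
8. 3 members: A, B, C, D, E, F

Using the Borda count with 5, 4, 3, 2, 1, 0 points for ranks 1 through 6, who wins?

A

D: 8·1 + 8·1 + 4·2 + 1·1 + 5·1 + 9·1 + 7·5 + 3·2 = 80
B: 8·4 + 8·0 + 4·1 + 1·5 + 5·2 + 9·0 + 7·0 + 3·4 = 63
F: 8·0 + 8·4 + 4·5 + 1·4 + 5·0 + 9·5 + 7·4 + 3·0 = 129
C: 8·3 + 8·2 + 4·4 + 1·2 + 5·5 + 9·4 + 7·2 + 3·3 = 142
E: 8·2 + 8·3 + 4·3 + 1·0 + 5·3 + 9·2 + 7·3 + 3·1 = 109
A: 8·5 + 8·5 + 4·0 + 1·3 + 5·4 + 9·3 + 7·1 + 3·5 = 152
A has the highest Borda score (152).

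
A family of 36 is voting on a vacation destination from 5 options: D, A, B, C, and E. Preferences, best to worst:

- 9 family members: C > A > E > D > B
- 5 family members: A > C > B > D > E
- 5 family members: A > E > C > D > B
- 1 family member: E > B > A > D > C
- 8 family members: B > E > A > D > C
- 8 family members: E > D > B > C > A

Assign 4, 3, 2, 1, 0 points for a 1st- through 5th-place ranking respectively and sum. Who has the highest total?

D: 9·1 + 5·1 + 5·1 + 1·1 + 8·1 + 8·3 = 52
A: 9·3 + 5·4 + 5·4 + 1·2 + 8·2 + 8·0 = 85
B: 9·0 + 5·2 + 5·0 + 1·3 + 8·4 + 8·2 = 61
C: 9·4 + 5·3 + 5·2 + 1·0 + 8·0 + 8·1 = 69
E: 9·2 + 5·0 + 5·3 + 1·4 + 8·3 + 8·4 = 93
E has the highest Borda score (93).

E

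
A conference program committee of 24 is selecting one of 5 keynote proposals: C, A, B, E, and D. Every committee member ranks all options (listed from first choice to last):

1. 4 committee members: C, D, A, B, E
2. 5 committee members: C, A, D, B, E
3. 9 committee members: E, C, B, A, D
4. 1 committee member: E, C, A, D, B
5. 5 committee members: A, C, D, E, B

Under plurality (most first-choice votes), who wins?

E

First-place votes: C 9, A 5, B 0, E 10, D 0.
E has the most first-place votes.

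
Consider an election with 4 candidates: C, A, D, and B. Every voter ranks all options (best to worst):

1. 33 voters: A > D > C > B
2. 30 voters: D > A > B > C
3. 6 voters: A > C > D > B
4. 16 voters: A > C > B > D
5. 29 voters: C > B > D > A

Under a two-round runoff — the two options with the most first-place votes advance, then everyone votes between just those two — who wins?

Round 1 first-place votes: C 29, A 55, D 30, B 0.
A and D advance.
Runoff: A is preferred to D by 55 voters; D by 59.
D wins the runoff.

D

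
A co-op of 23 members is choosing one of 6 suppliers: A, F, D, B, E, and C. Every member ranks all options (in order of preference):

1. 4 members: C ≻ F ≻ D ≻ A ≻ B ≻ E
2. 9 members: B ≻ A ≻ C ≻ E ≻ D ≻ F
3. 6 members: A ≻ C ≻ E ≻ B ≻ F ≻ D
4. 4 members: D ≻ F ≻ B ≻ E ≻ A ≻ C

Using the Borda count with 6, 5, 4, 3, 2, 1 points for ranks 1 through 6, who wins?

A: 4·3 + 9·5 + 6·6 + 4·2 = 101
F: 4·5 + 9·1 + 6·2 + 4·5 = 61
D: 4·4 + 9·2 + 6·1 + 4·6 = 64
B: 4·2 + 9·6 + 6·3 + 4·4 = 96
E: 4·1 + 9·3 + 6·4 + 4·3 = 67
C: 4·6 + 9·4 + 6·5 + 4·1 = 94
A has the highest Borda score (101).

A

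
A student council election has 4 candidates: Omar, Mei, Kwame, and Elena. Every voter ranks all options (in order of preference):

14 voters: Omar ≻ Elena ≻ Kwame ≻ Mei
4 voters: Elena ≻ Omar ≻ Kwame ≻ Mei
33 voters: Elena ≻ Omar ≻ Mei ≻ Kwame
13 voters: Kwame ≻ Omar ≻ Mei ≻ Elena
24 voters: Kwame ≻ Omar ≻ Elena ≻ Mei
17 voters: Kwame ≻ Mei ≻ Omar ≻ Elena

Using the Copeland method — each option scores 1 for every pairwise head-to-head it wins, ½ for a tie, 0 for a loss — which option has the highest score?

Omar: beats Mei and Elena; loses to Kwame → score 2.
Mei: loses to Omar, Kwame, and Elena → score 0.
Kwame: beats Omar, Mei, and Elena → score 3.
Elena: beats Mei; loses to Omar and Kwame → score 1.
Kwame has the best pairwise record.

Kwame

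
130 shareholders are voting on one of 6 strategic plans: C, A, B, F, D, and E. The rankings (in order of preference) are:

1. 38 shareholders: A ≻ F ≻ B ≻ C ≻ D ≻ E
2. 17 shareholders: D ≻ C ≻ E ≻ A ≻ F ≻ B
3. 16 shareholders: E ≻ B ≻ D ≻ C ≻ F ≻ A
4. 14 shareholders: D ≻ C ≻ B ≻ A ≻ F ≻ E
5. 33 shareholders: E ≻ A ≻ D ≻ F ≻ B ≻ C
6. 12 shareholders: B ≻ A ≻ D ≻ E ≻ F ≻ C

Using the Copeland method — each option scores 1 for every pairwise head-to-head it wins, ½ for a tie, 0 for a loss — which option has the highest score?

A

C: beats E; loses to A, B, F, and D → score 1.
A: beats C, B, F, and D; loses to E → score 4.
B: beats C and D; loses to A, F, and E → score 2.
F: beats C and B; loses to A, D, and E → score 2.
D: beats C, F, and E; loses to A and B → score 3.
E: beats A, B, and F; loses to C and D → score 3.
A has the best pairwise record.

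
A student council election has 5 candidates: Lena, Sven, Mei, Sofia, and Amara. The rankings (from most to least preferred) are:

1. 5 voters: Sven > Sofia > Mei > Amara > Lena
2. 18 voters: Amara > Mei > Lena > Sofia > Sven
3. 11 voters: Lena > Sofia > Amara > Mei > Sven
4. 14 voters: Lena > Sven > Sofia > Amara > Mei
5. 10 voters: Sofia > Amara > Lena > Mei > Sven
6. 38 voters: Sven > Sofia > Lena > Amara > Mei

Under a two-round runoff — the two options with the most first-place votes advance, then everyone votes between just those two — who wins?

Round 1 first-place votes: Lena 25, Sven 43, Mei 0, Sofia 10, Amara 18.
Sven and Lena advance.
Runoff: Sven is preferred to Lena by 43 voters; Lena by 53.
Lena wins the runoff.

Lena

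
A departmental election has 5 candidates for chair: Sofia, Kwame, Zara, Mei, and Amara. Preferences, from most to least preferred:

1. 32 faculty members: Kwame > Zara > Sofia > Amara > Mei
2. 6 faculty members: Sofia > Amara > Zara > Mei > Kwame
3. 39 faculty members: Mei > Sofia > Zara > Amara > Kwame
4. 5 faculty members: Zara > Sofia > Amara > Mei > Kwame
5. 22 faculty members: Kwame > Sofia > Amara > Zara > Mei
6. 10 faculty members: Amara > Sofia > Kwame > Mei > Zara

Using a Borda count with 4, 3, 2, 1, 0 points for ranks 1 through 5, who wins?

Sofia

Sofia: 32·2 + 6·4 + 39·3 + 5·3 + 22·3 + 10·3 = 316
Kwame: 32·4 + 6·0 + 39·0 + 5·0 + 22·4 + 10·2 = 236
Zara: 32·3 + 6·2 + 39·2 + 5·4 + 22·1 + 10·0 = 228
Mei: 32·0 + 6·1 + 39·4 + 5·1 + 22·0 + 10·1 = 177
Amara: 32·1 + 6·3 + 39·1 + 5·2 + 22·2 + 10·4 = 183
Sofia has the highest Borda score (316).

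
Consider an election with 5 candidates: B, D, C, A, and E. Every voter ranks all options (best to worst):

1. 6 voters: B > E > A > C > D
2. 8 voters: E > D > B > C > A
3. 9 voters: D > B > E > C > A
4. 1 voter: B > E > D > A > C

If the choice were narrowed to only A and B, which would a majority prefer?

B

Voters preferring A to B: 0; preferring B to A: 24.
B wins the head-to-head.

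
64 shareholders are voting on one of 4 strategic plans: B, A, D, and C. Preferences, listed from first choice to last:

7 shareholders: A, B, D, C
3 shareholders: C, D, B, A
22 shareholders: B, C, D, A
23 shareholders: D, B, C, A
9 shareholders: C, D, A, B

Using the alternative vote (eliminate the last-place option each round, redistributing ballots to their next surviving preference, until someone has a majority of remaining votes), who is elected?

D

Round 1: B 22, A 7, D 23, C 12. Eliminate A.
Round 2: B 29, D 23, C 12. Eliminate C.
Round 3: B 29, D 35. D has a majority.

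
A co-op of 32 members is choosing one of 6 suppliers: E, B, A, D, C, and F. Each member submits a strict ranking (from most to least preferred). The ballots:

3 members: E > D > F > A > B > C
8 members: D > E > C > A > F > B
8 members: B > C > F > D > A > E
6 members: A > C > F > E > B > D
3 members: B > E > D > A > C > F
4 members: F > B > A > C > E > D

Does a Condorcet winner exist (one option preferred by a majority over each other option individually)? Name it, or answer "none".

none

Checking pairwise contests:
A beats E 18–14.
E beats B 17–15.
D beats A 22–10.
B beats D 21–11.
B beats C 18–14.
A beats F 17–15.
Every option loses at least one head-to-head, so there is no Condorcet winner.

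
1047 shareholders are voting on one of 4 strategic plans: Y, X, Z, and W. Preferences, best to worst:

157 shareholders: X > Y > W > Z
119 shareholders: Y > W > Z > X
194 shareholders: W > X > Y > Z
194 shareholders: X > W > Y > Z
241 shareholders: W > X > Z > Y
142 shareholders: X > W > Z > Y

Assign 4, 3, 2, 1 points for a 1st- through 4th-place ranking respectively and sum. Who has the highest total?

Y: 157·3 + 119·4 + 194·2 + 194·2 + 241·1 + 142·1 = 2106
X: 157·4 + 119·1 + 194·3 + 194·4 + 241·3 + 142·4 = 3396
Z: 157·1 + 119·2 + 194·1 + 194·1 + 241·2 + 142·2 = 1549
W: 157·2 + 119·3 + 194·4 + 194·3 + 241·4 + 142·3 = 3419
W has the highest Borda score (3419).

W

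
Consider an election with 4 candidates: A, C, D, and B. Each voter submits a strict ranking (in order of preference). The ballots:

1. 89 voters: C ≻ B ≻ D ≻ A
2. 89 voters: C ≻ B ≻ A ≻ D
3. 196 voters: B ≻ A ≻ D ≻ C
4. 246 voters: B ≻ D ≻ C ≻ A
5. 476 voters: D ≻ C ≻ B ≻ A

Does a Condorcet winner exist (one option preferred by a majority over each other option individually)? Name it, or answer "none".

none

Checking pairwise contests:
C beats A 900–196.
D beats C 918–178.
B beats D 620–476.
C beats B 654–442.
Every option loses at least one head-to-head, so there is no Condorcet winner.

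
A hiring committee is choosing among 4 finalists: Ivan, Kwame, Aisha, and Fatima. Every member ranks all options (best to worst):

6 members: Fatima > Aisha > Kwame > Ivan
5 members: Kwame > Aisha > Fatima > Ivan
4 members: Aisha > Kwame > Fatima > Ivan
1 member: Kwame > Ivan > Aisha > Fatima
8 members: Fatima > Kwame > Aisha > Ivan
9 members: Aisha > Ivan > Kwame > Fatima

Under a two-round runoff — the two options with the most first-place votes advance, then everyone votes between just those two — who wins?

Aisha

Round 1 first-place votes: Ivan 0, Kwame 6, Aisha 13, Fatima 14.
Fatima and Aisha advance.
Runoff: Fatima is preferred to Aisha by 14 voters; Aisha by 19.
Aisha wins the runoff.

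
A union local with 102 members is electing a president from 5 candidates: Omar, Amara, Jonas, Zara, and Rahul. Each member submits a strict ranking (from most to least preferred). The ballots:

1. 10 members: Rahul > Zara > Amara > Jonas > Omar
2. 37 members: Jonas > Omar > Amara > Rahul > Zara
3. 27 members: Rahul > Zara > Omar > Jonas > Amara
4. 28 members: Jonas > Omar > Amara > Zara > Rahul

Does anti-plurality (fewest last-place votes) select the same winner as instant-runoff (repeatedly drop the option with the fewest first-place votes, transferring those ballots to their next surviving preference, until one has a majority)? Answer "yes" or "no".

Anti-plurality — last-place votes: Omar 10, Amara 27, Jonas 0, Zara 37, Rahul 28. Winner: Jonas.
Instant-runoff — R1 Omar 0, Amara 0, Jonas 65, Zara 0, Rahul 37 (Jonas winner). Winner: Jonas.
The two methods agree.

yes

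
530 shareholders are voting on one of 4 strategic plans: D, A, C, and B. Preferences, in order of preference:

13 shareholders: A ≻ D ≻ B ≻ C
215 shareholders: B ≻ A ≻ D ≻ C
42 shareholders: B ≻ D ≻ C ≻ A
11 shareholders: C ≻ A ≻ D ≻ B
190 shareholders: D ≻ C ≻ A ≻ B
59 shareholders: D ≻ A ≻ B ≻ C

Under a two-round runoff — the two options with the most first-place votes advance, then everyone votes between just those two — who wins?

D

Round 1 first-place votes: D 249, A 13, C 11, B 257.
B and D advance.
Runoff: B is preferred to D by 257 voters; D by 273.
D wins the runoff.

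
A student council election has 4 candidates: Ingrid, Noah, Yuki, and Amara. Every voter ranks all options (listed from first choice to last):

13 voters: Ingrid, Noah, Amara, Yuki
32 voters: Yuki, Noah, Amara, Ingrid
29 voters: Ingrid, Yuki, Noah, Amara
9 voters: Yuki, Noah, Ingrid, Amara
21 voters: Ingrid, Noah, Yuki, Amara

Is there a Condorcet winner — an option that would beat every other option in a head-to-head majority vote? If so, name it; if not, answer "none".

Ingrid vs Noah: 63–41 for Ingrid.
Ingrid vs Yuki: 63–41 for Ingrid.
Ingrid vs Amara: 72–32 for Ingrid.
Ingrid beats every other option head-to-head.

Ingrid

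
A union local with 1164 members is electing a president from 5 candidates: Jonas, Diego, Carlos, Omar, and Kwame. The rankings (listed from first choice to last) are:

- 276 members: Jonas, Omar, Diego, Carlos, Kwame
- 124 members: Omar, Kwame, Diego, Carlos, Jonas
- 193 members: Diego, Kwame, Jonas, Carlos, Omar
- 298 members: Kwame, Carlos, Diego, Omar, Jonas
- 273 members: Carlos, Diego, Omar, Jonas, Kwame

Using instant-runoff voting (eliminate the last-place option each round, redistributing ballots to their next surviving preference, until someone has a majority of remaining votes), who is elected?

Round 1: Jonas 276, Diego 193, Carlos 273, Omar 124, Kwame 298. Eliminate Omar.
Round 2: Jonas 276, Diego 193, Carlos 273, Kwame 422. Eliminate Diego.
Round 3: Jonas 276, Carlos 273, Kwame 615. Kwame has a majority.

Kwame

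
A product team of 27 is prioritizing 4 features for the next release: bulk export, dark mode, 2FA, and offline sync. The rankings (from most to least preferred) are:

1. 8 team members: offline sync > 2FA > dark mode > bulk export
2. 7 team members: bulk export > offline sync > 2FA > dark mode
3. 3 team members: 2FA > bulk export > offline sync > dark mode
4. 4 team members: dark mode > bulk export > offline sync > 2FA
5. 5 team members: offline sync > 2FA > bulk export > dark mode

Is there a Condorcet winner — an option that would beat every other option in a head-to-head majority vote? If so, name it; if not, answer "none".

none

Checking pairwise contests:
2FA beats bulk export 16–11.
bulk export beats dark mode 15–12.
offline sync beats 2FA 24–3.
bulk export beats offline sync 14–13.
Every option loses at least one head-to-head, so there is no Condorcet winner.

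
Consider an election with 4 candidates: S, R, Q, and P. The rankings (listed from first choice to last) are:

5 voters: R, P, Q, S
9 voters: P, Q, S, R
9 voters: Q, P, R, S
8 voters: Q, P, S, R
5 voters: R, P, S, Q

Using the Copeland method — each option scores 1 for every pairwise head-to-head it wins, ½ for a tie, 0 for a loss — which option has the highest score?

S: loses to R, Q, and P → score 0.
R: beats S; loses to Q and P → score 1.
Q: beats S and R; loses to P → score 2.
P: beats S, R, and Q → score 3.
P has the best pairwise record.

P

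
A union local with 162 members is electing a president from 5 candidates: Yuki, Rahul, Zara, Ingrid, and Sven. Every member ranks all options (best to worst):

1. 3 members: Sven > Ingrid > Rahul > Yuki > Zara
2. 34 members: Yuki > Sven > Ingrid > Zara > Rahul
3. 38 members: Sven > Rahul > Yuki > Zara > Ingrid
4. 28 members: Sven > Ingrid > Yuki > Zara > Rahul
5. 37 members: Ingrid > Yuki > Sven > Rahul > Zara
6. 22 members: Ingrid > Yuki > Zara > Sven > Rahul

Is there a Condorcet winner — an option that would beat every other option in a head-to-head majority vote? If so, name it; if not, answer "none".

none

Checking pairwise contests:
Ingrid beats Yuki 90–72.
Yuki beats Rahul 121–41.
Yuki beats Zara 162–0.
Sven beats Ingrid 103–59.
Yuki beats Sven 93–69.
Every option loses at least one head-to-head, so there is no Condorcet winner.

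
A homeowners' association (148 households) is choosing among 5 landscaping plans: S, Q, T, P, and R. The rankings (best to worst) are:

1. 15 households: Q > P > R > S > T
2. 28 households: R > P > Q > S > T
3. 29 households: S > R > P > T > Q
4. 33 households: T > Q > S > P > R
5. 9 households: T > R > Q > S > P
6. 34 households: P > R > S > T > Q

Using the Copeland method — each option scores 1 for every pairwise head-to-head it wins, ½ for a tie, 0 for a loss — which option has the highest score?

P

S: beats T; loses to Q, P, and R → score 1.
Q: beats S; loses to T, P, and R → score 1.
T: beats Q; loses to S, P, and R → score 1.
P: beats S, Q, T, and R → score 4.
R: beats S, Q, and T; loses to P → score 3.
P has the best pairwise record.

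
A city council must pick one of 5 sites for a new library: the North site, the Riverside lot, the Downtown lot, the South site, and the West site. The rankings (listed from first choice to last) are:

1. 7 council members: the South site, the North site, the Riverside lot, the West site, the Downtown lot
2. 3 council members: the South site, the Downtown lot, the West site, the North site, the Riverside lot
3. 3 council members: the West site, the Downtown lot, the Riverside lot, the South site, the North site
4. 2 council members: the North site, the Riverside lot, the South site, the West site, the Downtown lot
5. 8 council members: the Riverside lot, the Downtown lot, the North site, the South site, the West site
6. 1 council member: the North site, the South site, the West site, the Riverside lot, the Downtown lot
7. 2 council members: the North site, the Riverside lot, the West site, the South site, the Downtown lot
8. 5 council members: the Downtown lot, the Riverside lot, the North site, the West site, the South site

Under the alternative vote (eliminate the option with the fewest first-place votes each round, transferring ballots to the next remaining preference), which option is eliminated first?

the West site

Round 1: the North site 5, the Riverside lot 8, the Downtown lot 5, the South site 10, the West site 3. Eliminate the West site.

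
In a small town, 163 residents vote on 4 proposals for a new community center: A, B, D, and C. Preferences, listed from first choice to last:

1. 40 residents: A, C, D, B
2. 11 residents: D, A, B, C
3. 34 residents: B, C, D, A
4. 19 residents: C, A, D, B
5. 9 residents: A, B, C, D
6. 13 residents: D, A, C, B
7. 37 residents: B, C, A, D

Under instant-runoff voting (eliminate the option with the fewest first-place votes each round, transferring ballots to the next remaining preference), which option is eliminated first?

Round 1: A 49, B 71, D 24, C 19. Eliminate C.

C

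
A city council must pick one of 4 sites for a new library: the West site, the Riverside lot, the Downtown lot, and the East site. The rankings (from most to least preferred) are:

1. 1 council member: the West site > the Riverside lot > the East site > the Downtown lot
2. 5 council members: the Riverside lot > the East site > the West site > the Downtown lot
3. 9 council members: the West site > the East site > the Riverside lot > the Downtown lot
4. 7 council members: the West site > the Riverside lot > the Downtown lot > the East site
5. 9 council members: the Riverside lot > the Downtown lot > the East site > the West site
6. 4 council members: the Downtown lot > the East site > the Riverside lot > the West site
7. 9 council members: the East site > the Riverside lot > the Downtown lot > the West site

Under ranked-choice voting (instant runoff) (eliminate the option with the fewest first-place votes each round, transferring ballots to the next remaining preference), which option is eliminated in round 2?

Round 1: the West site 17, the Riverside lot 14, the Downtown lot 4, the East site 9. Eliminate the Downtown lot.
Round 2: the West site 17, the Riverside lot 14, the East site 13. Eliminate the East site.

the East site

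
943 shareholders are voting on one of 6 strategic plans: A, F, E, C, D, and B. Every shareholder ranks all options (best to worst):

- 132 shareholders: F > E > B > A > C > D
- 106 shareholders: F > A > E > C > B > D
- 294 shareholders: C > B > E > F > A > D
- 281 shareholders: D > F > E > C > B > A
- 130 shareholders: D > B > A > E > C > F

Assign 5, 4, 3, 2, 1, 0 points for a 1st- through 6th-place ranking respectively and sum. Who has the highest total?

F

A: 132·2 + 106·4 + 294·1 + 281·0 + 130·3 = 1372
F: 132·5 + 106·5 + 294·2 + 281·4 + 130·0 = 2902
E: 132·4 + 106·3 + 294·3 + 281·3 + 130·2 = 2831
C: 132·1 + 106·2 + 294·5 + 281·2 + 130·1 = 2506
D: 132·0 + 106·0 + 294·0 + 281·5 + 130·5 = 2055
B: 132·3 + 106·1 + 294·4 + 281·1 + 130·4 = 2479
F has the highest Borda score (2902).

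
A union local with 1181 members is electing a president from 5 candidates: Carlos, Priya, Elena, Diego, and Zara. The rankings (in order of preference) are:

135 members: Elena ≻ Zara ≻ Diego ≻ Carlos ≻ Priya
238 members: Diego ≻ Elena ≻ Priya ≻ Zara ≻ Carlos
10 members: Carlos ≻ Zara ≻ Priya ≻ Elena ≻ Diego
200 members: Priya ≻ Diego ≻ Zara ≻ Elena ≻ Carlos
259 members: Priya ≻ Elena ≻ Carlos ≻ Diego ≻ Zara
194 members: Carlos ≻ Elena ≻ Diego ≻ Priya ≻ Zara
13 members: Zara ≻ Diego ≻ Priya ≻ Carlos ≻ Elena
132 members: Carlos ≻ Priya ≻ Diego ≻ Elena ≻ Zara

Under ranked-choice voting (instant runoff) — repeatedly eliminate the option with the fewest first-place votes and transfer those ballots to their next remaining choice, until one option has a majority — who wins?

Priya

Round 1: Carlos 336, Priya 459, Elena 135, Diego 238, Zara 13. Eliminate Zara.
Round 2: Carlos 336, Priya 459, Elena 135, Diego 251. Eliminate Elena.
Round 3: Carlos 336, Priya 459, Diego 386. Eliminate Carlos.
Round 4: Priya 601, Diego 580. Priya has a majority.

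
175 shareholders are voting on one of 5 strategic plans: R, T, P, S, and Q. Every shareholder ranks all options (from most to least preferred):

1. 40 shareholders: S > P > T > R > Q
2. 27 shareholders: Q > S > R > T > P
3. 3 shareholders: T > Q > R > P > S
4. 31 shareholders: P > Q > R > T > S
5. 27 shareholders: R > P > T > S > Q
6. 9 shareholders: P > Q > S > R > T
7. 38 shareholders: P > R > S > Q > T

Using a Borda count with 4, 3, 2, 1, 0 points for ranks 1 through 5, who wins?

P

R: 40·1 + 27·2 + 3·2 + 31·2 + 27·4 + 9·1 + 38·3 = 393
T: 40·2 + 27·1 + 3·4 + 31·1 + 27·2 + 9·0 + 38·0 = 204
P: 40·3 + 27·0 + 3·1 + 31·4 + 27·3 + 9·4 + 38·4 = 516
S: 40·4 + 27·3 + 3·0 + 31·0 + 27·1 + 9·2 + 38·2 = 362
Q: 40·0 + 27·4 + 3·3 + 31·3 + 27·0 + 9·3 + 38·1 = 275
P has the highest Borda score (516).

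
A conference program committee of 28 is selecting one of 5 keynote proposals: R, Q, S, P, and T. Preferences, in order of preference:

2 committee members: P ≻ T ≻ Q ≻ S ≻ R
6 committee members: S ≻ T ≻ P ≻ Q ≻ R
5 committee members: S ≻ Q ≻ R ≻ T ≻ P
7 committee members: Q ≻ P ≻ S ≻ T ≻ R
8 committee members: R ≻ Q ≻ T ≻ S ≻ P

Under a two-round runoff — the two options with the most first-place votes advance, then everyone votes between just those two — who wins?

Round 1 first-place votes: R 8, Q 7, S 11, P 2, T 0.
S and R advance.
Runoff: S is preferred to R by 20 voters; R by 8.
S wins the runoff.

S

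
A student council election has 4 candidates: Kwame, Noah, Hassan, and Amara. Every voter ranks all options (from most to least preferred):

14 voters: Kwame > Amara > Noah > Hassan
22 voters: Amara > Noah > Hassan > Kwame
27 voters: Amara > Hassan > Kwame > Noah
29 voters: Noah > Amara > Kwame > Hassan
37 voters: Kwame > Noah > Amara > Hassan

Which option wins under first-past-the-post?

First-place votes: Kwame 51, Noah 29, Hassan 0, Amara 49.
Kwame has the most first-place votes.

Kwame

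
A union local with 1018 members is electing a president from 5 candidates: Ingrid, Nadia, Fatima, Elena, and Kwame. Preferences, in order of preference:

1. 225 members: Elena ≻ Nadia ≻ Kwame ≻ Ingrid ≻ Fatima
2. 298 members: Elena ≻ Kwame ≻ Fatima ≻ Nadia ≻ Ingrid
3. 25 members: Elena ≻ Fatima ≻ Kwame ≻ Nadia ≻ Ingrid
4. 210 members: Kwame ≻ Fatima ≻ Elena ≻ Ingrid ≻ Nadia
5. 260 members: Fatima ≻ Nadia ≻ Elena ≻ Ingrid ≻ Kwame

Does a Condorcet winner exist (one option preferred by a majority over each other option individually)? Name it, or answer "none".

Elena vs Ingrid: 1018–0 for Elena.
Elena vs Nadia: 758–260 for Elena.
Elena vs Fatima: 548–470 for Elena.
Elena vs Kwame: 808–210 for Elena.
Elena beats every other option head-to-head.

Elena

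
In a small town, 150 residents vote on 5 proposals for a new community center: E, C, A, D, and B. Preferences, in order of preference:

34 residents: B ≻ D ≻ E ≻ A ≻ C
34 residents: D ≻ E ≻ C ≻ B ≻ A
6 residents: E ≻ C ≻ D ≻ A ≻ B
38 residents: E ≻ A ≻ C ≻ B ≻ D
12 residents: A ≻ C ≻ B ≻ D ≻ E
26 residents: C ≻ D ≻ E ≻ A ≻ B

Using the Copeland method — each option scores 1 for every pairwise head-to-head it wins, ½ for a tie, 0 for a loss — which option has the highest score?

E

E: beats C, A, and B; loses to D → score 3.
C: beats D and B; loses to E and A → score 2.
A: beats C and B; loses to E and D → score 2.
D: beats E and A; loses to C and B → score 2.
B: beats D; loses to E, C, and A → score 1.
E has the best pairwise record.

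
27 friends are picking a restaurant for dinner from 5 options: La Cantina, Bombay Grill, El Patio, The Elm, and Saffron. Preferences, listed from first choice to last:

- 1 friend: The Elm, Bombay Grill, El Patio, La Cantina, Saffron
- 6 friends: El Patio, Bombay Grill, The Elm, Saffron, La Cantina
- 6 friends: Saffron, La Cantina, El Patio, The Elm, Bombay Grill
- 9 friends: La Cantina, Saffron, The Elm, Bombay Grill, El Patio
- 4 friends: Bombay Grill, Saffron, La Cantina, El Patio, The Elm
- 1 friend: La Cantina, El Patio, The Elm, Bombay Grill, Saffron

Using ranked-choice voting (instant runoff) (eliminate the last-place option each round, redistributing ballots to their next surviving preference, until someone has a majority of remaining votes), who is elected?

Saffron

Round 1: La Cantina 10, Bombay Grill 4, El Patio 6, The Elm 1, Saffron 6. Eliminate The Elm.
Round 2: La Cantina 10, Bombay Grill 5, El Patio 6, Saffron 6. Eliminate Bombay Grill.
Round 3: La Cantina 10, El Patio 7, Saffron 10. Eliminate El Patio.
Round 4: La Cantina 11, Saffron 16. Saffron has a majority.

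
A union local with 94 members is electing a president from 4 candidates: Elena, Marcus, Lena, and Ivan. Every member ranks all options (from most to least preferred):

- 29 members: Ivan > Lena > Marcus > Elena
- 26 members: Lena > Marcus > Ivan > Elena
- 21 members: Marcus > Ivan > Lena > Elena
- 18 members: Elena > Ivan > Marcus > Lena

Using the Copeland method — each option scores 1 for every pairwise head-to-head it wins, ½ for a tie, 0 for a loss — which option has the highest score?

Elena: loses to Marcus, Lena, and Ivan → score 0.
Marcus: beats Elena; ties Ivan; loses to Lena → score 1.5.
Lena: beats Elena and Marcus; loses to Ivan → score 2.
Ivan: beats Elena and Lena; ties Marcus → score 2.5.
Ivan has the best pairwise record.

Ivan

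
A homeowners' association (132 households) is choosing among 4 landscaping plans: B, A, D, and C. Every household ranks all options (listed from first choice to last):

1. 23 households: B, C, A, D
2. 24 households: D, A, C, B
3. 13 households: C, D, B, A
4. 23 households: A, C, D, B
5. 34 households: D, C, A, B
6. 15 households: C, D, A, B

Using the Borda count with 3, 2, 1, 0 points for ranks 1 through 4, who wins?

B: 23·3 + 24·0 + 13·1 + 23·0 + 34·0 + 15·0 = 82
A: 23·1 + 24·2 + 13·0 + 23·3 + 34·1 + 15·1 = 189
D: 23·0 + 24·3 + 13·2 + 23·1 + 34·3 + 15·2 = 253
C: 23·2 + 24·1 + 13·3 + 23·2 + 34·2 + 15·3 = 268
C has the highest Borda score (268).

C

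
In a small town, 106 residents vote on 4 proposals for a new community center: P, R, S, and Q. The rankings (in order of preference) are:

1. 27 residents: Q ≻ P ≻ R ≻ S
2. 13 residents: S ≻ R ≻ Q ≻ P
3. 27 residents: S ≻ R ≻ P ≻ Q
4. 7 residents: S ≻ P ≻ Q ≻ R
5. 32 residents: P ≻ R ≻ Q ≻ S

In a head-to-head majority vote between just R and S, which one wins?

R

Voters preferring R to S: 59; preferring S to R: 47.
R wins the head-to-head.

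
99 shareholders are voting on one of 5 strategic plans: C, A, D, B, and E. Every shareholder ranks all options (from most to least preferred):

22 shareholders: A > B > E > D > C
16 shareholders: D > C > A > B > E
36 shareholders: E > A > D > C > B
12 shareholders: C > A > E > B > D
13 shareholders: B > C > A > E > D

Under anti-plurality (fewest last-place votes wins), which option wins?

Last-place votes: C 22, A 0, D 25, B 36, E 16.
A is ranked last by the fewest voters, so A wins.

A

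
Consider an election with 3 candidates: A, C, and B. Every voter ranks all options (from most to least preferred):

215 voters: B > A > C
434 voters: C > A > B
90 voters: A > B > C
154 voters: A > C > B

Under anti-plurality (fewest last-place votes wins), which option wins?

A

Last-place votes: A 0, C 305, B 588.
A is ranked last by the fewest voters, so A wins.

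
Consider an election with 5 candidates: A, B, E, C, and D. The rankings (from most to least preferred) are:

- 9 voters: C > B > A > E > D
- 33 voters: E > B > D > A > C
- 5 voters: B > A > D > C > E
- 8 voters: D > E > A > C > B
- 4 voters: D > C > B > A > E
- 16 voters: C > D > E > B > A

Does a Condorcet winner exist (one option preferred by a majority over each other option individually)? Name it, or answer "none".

E

E vs A: 57–18 for E.
E vs B: 57–18 for E.
E vs C: 41–34 for E.
E vs D: 42–33 for E.
E beats every other option head-to-head.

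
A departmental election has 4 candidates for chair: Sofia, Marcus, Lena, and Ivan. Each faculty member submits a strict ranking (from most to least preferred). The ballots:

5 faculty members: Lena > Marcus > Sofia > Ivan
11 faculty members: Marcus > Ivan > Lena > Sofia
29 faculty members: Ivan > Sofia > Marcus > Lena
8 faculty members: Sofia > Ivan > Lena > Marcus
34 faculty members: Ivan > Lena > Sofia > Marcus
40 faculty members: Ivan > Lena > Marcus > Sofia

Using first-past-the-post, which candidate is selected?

First-place votes: Sofia 8, Marcus 11, Lena 5, Ivan 103.
Ivan has the most first-place votes.

Ivan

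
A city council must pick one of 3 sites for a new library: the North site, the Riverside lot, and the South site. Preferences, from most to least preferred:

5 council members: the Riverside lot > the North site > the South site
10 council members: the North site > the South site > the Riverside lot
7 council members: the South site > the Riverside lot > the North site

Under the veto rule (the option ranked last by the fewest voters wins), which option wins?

Last-place votes: the North site 7, the Riverside lot 10, the South site 5.
the South site is ranked last by the fewest voters, so the South site wins.

the South site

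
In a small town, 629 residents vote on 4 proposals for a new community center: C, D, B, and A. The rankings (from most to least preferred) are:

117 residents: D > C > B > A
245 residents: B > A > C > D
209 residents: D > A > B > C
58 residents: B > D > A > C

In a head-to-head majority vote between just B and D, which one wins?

D

Voters preferring B to D: 303; preferring D to B: 326.
D wins the head-to-head.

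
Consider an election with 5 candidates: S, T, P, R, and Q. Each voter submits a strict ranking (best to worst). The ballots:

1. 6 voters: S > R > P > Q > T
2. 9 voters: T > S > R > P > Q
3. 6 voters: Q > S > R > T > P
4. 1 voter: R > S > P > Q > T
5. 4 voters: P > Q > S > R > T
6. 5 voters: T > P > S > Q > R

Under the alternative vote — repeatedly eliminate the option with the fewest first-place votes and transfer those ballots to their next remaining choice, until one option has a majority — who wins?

Round 1: S 6, T 14, P 4, R 1, Q 6. Eliminate R.
Round 2: S 7, T 14, P 4, Q 6. Eliminate P.
Round 3: S 7, T 14, Q 10. Eliminate S.
Round 4: T 14, Q 17. Q has a majority.

Q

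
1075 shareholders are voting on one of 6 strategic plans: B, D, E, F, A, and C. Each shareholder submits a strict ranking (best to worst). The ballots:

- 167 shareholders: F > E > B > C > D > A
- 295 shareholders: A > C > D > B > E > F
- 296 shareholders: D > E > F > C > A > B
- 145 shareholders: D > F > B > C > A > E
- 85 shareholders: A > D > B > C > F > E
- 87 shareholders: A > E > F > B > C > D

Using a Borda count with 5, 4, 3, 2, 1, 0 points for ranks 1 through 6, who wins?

B: 167·3 + 295·2 + 296·0 + 145·3 + 85·3 + 87·2 = 1955
D: 167·1 + 295·3 + 296·5 + 145·5 + 85·4 + 87·0 = 3597
E: 167·4 + 295·1 + 296·4 + 145·0 + 85·0 + 87·4 = 2495
F: 167·5 + 295·0 + 296·3 + 145·4 + 85·1 + 87·3 = 2649
A: 167·0 + 295·5 + 296·1 + 145·1 + 85·5 + 87·5 = 2776
C: 167·2 + 295·4 + 296·2 + 145·2 + 85·2 + 87·1 = 2653
D has the highest Borda score (3597).

D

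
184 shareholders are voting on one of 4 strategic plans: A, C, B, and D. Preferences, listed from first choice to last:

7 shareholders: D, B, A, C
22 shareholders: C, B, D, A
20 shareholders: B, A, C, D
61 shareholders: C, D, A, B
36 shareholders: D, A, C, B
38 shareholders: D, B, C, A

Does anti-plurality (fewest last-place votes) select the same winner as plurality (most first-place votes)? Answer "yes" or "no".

Anti-plurality — last-place votes: A 60, C 7, B 97, D 20. Winner: C.
Plurality — first-place votes: A 0, C 83, B 20, D 81. Winner: C.
The two methods agree.

yes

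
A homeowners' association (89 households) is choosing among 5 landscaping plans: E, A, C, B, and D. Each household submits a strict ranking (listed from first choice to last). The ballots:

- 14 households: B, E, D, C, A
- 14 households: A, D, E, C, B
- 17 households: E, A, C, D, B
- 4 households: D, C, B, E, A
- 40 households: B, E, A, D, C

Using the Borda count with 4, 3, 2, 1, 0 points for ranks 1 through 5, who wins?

E

E: 14·3 + 14·2 + 17·4 + 4·1 + 40·3 = 262
A: 14·0 + 14·4 + 17·3 + 4·0 + 40·2 = 187
C: 14·1 + 14·1 + 17·2 + 4·3 + 40·0 = 74
B: 14·4 + 14·0 + 17·0 + 4·2 + 40·4 = 224
D: 14·2 + 14·3 + 17·1 + 4·4 + 40·1 = 143
E has the highest Borda score (262).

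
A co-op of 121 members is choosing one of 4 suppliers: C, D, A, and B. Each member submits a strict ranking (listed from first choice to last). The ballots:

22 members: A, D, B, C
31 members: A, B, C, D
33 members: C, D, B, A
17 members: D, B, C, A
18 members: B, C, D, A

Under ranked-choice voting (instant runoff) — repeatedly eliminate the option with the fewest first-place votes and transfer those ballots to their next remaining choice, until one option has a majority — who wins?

B

Round 1: C 33, D 17, A 53, B 18. Eliminate D.
Round 2: C 33, A 53, B 35. Eliminate C.
Round 3: A 53, B 68. B has a majority.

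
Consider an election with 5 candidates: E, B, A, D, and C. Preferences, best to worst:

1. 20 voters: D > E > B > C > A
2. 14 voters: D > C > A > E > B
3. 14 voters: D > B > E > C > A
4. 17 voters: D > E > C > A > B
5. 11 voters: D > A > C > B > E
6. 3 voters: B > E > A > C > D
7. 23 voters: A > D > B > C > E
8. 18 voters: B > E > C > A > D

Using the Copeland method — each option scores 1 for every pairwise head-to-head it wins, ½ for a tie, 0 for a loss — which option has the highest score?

E: beats A and C; loses to B and D → score 2.
B: beats E and C; loses to A and D → score 2.
A: beats B; loses to E, D, and C → score 1.
D: beats E, B, A, and C → score 4.
C: beats A; loses to E, B, and D → score 1.
D has the best pairwise record.

D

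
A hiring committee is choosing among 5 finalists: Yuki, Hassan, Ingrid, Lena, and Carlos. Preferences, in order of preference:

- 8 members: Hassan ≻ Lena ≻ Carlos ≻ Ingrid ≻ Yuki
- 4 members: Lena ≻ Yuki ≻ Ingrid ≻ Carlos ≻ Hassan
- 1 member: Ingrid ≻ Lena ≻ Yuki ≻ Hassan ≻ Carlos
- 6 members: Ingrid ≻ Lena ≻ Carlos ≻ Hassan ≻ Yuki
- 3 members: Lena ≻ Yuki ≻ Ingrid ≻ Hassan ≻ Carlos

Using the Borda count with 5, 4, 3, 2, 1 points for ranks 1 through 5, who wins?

Lena

Yuki: 8·1 + 4·4 + 1·3 + 6·1 + 3·4 = 45
Hassan: 8·5 + 4·1 + 1·2 + 6·2 + 3·2 = 64
Ingrid: 8·2 + 4·3 + 1·5 + 6·5 + 3·3 = 72
Lena: 8·4 + 4·5 + 1·4 + 6·4 + 3·5 = 95
Carlos: 8·3 + 4·2 + 1·1 + 6·3 + 3·1 = 54
Lena has the highest Borda score (95).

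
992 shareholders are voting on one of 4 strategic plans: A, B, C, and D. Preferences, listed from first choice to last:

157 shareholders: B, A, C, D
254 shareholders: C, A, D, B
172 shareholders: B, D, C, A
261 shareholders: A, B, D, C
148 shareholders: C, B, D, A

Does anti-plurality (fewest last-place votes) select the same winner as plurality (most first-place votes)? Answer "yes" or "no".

Anti-plurality — last-place votes: A 320, B 254, C 261, D 157. Winner: D.
Plurality — first-place votes: A 261, B 329, C 402, D 0. Winner: C.
The two methods disagree.

no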